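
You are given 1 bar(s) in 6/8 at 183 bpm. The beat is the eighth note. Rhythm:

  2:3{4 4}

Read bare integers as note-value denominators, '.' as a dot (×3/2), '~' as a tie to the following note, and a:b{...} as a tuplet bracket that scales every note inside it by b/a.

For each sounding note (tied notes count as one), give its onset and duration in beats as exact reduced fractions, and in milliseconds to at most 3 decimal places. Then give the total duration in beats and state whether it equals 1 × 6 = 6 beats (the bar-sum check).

1) 0.0ms=0b +983.607ms=3b
2) 983.607ms=3b +983.607ms=3b
Σ=6b of 6 (183bpm 6/8) — PASS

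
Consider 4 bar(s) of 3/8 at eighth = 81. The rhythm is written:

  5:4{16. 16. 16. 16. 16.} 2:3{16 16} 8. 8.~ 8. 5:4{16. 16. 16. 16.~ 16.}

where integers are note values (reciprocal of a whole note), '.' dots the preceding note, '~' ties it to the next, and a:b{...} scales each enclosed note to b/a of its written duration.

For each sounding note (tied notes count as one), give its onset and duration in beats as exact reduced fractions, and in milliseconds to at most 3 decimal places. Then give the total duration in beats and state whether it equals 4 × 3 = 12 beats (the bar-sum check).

1) 0.0ms=0b +444.444ms=3/5b
2) 444.444ms=3/5b +444.444ms=3/5b
3) 888.889ms=6/5b +444.444ms=3/5b
4) 1333.333ms=9/5b +444.444ms=3/5b
5) 1777.778ms=12/5b +444.444ms=3/5b
6) 2222.222ms=3b +555.556ms=3/4b
7) 2777.778ms=15/4b +555.556ms=3/4b
8) 3333.333ms=9/2b +1111.111ms=3/2b
9) 4444.444ms=6b +2222.222ms=3b
10) 6666.667ms=9b +444.444ms=3/5b
11) 7111.111ms=48/5b +444.444ms=3/5b
12) 7555.556ms=51/5b +444.444ms=3/5b
13) 8000.0ms=54/5b +888.889ms=6/5b
Σ=12b of 12 (81bpm 3/8) — PASS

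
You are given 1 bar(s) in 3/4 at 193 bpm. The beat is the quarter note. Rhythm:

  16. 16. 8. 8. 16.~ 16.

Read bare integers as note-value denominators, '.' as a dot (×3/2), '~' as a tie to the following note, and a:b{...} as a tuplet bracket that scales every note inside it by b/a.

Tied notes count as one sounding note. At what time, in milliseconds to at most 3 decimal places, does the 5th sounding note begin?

1. 0.0ms @ 0 + 116.58ms (3/8)
2. 116.58ms @ 3/8 + 116.58ms (3/8)
3. 233.161ms @ 3/4 + 233.161ms (3/4)
4. 466.321ms @ 3/2 + 233.161ms (3/4)
5. 699.482ms @ 9/4 + 233.161ms (3/4)

note 5 onset = 9/4b = 699.482ms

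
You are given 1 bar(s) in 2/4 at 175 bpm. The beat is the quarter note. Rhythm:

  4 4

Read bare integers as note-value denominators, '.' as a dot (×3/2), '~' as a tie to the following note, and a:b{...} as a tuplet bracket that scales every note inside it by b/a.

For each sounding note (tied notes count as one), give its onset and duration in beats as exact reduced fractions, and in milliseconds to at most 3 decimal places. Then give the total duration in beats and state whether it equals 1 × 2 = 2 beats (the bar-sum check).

1) 0.0ms=0b +342.857ms=1b
2) 342.857ms=1b +342.857ms=1b
Σ=2b of 2 (175bpm 2/4) — PASS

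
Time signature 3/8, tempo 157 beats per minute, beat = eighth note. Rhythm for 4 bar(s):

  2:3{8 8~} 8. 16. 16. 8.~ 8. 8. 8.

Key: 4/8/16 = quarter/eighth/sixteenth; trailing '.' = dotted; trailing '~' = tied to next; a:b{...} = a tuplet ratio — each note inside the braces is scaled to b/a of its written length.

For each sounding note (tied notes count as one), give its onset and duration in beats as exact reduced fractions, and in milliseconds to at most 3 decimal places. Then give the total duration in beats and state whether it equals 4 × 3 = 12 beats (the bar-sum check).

1) 0.0ms=0b +573.248ms=3/2b
2) 573.248ms=3/2b +1146.497ms=3b
3) 1719.745ms=9/2b +286.624ms=3/4b
4) 2006.369ms=21/4b +286.624ms=3/4b
5) 2292.994ms=6b +1146.497ms=3b
6) 3439.49ms=9b +573.248ms=3/2b
7) 4012.739ms=21/2b +573.248ms=3/2b
Σ=12b of 12 (157bpm 3/8) — PASS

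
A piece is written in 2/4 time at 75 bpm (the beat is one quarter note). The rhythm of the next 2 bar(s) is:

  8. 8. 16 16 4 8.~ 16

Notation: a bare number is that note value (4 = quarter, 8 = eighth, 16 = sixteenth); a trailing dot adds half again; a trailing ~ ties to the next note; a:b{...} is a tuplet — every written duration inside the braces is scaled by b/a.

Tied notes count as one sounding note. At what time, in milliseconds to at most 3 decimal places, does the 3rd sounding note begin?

1. 0.0ms @ 0 + 600.0ms (3/4)
2. 600.0ms @ 3/4 + 600.0ms (3/4)
3. 1200.0ms @ 3/2 + 200.0ms (1/4)
4. 1400.0ms @ 7/4 + 200.0ms (1/4)
5. 1600.0ms @ 2 + 800.0ms (1)
6. 2400.0ms @ 3 + 800.0ms (1)

note 3 onset = 3/2b = 1200.0ms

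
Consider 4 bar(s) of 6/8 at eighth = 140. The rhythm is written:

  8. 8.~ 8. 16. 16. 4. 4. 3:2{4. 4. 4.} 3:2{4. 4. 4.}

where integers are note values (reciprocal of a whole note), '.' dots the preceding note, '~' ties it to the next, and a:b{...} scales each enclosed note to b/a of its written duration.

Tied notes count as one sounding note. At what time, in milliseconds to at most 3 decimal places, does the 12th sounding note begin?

1. 0.0ms @ 0 + 642.857ms (3/2)
2. 642.857ms @ 3/2 + 1285.714ms (3)
3. 1928.571ms @ 9/2 + 321.429ms (3/4)
4. 2250.0ms @ 21/4 + 321.429ms (3/4)
5. 2571.429ms @ 6 + 1285.714ms (3)
6. 3857.143ms @ 9 + 1285.714ms (3)
7. 5142.857ms @ 12 + 857.143ms (2)
8. 6000.0ms @ 14 + 857.143ms (2)
9. 6857.143ms @ 16 + 857.143ms (2)
10. 7714.286ms @ 18 + 857.143ms (2)
11. 8571.429ms @ 20 + 857.143ms (2)
12. 9428.571ms @ 22 + 857.143ms (2)

note 12 onset = 22b = 9428.571ms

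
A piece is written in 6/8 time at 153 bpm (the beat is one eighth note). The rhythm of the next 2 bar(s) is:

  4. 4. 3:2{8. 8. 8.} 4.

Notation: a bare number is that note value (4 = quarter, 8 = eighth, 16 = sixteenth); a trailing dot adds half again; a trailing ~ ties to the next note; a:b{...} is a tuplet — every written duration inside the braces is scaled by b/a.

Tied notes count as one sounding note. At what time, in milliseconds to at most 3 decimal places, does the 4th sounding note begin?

note 4 onset = 7b = 2745.098ms

1. 0.0ms @ 0 + 1176.471ms (3)
2. 1176.471ms @ 3 + 1176.471ms (3)
3. 2352.941ms @ 6 + 392.157ms (1)
4. 2745.098ms @ 7 + 392.157ms (1)
5. 3137.255ms @ 8 + 392.157ms (1)
6. 3529.412ms @ 9 + 1176.471ms (3)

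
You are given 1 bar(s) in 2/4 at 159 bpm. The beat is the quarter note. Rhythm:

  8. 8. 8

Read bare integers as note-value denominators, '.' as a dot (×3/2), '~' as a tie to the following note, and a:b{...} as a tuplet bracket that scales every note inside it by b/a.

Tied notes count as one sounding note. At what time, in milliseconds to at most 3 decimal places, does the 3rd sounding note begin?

note 3 onset = 3/2b = 566.038ms

1. 0.0ms @ 0 + 283.019ms (3/4)
2. 283.019ms @ 3/4 + 283.019ms (3/4)
3. 566.038ms @ 3/2 + 188.679ms (1/2)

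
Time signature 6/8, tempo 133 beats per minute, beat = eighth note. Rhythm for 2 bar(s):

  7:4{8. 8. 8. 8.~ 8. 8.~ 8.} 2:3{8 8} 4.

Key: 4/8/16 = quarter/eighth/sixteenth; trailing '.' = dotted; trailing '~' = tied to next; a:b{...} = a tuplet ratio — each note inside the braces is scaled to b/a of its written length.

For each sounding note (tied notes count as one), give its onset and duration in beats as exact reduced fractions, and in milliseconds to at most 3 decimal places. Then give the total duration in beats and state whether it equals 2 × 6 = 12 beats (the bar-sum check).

1) 0.0ms=0b +386.681ms=6/7b
2) 386.681ms=6/7b +386.681ms=6/7b
3) 773.362ms=12/7b +386.681ms=6/7b
4) 1160.043ms=18/7b +773.362ms=12/7b
5) 1933.405ms=30/7b +773.362ms=12/7b
6) 2706.767ms=6b +676.692ms=3/2b
7) 3383.459ms=15/2b +676.692ms=3/2b
8) 4060.15ms=9b +1353.383ms=3b
Σ=12b of 12 (133bpm 6/8) — PASS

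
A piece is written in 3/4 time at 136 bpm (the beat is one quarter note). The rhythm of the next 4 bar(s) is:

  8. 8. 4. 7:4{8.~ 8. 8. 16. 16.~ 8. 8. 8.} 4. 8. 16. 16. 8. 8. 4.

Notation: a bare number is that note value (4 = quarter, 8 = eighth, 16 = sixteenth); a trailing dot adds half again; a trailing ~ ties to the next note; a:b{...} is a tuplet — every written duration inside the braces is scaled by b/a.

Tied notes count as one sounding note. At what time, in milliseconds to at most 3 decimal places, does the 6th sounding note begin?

1. 0.0ms @ 0 + 330.882ms (3/4)
2. 330.882ms @ 3/4 + 330.882ms (3/4)
3. 661.765ms @ 3/2 + 661.765ms (3/2)
4. 1323.529ms @ 3 + 378.151ms (6/7)
5. 1701.681ms @ 27/7 + 189.076ms (3/7)
6. 1890.756ms @ 30/7 + 94.538ms (3/14)
7. 1985.294ms @ 9/2 + 283.613ms (9/14)
8. 2268.908ms @ 36/7 + 189.076ms (3/7)
9. 2457.983ms @ 39/7 + 189.076ms (3/7)
10. 2647.059ms @ 6 + 661.765ms (3/2)
11. 3308.824ms @ 15/2 + 330.882ms (3/4)
12. 3639.706ms @ 33/4 + 165.441ms (3/8)
13. 3805.147ms @ 69/8 + 165.441ms (3/8)
14. 3970.588ms @ 9 + 330.882ms (3/4)
15. 4301.471ms @ 39/4 + 330.882ms (3/4)
16. 4632.353ms @ 21/2 + 661.765ms (3/2)

note 6 onset = 30/7b = 1890.756ms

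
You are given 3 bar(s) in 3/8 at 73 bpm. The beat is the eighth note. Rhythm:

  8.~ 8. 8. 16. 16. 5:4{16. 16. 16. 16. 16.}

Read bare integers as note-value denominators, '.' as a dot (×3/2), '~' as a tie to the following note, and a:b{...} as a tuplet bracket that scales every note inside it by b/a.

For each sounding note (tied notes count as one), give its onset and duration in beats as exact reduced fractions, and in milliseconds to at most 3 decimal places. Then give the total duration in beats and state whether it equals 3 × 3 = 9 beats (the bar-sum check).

1) 0.0ms=0b +2465.753ms=3b
2) 2465.753ms=3b +1232.877ms=3/2b
3) 3698.63ms=9/2b +616.438ms=3/4b
4) 4315.068ms=21/4b +616.438ms=3/4b
5) 4931.507ms=6b +493.151ms=3/5b
6) 5424.658ms=33/5b +493.151ms=3/5b
7) 5917.808ms=36/5b +493.151ms=3/5b
8) 6410.959ms=39/5b +493.151ms=3/5b
9) 6904.11ms=42/5b +493.151ms=3/5b
Σ=9b of 9 (73bpm 3/8) — PASS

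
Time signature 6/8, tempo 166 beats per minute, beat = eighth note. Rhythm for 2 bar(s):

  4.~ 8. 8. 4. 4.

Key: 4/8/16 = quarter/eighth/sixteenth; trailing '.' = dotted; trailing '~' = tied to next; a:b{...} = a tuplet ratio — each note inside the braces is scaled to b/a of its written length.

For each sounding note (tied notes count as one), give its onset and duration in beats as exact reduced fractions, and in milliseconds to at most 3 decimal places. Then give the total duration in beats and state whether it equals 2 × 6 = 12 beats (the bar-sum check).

1) 0.0ms=0b +1626.506ms=9/2b
2) 1626.506ms=9/2b +542.169ms=3/2b
3) 2168.675ms=6b +1084.337ms=3b
4) 3253.012ms=9b +1084.337ms=3b
Σ=12b of 12 (166bpm 6/8) — PASS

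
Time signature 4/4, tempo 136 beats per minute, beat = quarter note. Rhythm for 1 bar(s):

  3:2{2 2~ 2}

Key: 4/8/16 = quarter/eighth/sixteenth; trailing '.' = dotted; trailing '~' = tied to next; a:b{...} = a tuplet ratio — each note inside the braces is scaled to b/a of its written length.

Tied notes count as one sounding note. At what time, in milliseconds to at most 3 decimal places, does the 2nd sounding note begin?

1. 0.0ms @ 0 + 588.235ms (4/3)
2. 588.235ms @ 4/3 + 1176.471ms (8/3)

note 2 onset = 4/3b = 588.235ms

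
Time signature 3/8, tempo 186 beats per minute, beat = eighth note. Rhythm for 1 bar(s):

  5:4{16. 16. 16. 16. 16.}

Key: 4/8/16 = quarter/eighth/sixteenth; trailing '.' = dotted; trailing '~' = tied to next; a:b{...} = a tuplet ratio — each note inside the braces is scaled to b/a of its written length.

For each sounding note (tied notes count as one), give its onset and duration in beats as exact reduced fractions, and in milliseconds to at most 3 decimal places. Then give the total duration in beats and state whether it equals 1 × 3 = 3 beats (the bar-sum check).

1) 0.0ms=0b +193.548ms=3/5b
2) 193.548ms=3/5b +193.548ms=3/5b
3) 387.097ms=6/5b +193.548ms=3/5b
4) 580.645ms=9/5b +193.548ms=3/5b
5) 774.194ms=12/5b +193.548ms=3/5b
Σ=3b of 3 (186bpm 3/8) — PASS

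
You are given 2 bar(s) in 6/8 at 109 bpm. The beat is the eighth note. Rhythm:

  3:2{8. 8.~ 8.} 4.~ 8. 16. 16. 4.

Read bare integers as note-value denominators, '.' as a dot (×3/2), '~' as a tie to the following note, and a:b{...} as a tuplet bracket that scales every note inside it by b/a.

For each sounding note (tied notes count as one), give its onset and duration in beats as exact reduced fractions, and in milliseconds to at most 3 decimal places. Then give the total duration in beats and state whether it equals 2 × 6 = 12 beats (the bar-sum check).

1) 0.0ms=0b +550.459ms=1b
2) 550.459ms=1b +1100.917ms=2b
3) 1651.376ms=3b +2477.064ms=9/2b
4) 4128.44ms=15/2b +412.844ms=3/4b
5) 4541.284ms=33/4b +412.844ms=3/4b
6) 4954.128ms=9b +1651.376ms=3b
Σ=12b of 12 (109bpm 6/8) — PASS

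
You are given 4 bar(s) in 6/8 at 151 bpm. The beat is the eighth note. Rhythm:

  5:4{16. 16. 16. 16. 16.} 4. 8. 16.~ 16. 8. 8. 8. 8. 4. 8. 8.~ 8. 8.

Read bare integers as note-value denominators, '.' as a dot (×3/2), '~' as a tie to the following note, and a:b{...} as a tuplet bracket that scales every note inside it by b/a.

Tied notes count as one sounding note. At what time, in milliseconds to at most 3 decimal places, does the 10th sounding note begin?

note 10 onset = 21/2b = 4172.185ms

1. 0.0ms @ 0 + 238.411ms (3/5)
2. 238.411ms @ 3/5 + 238.411ms (3/5)
3. 476.821ms @ 6/5 + 238.411ms (3/5)
4. 715.232ms @ 9/5 + 238.411ms (3/5)
5. 953.642ms @ 12/5 + 238.411ms (3/5)
6. 1192.053ms @ 3 + 1192.053ms (3)
7. 2384.106ms @ 6 + 596.026ms (3/2)
8. 2980.132ms @ 15/2 + 596.026ms (3/2)
9. 3576.159ms @ 9 + 596.026ms (3/2)
10. 4172.185ms @ 21/2 + 596.026ms (3/2)
11. 4768.212ms @ 12 + 596.026ms (3/2)
12. 5364.238ms @ 27/2 + 596.026ms (3/2)
13. 5960.265ms @ 15 + 1192.053ms (3)
14. 7152.318ms @ 18 + 596.026ms (3/2)
15. 7748.344ms @ 39/2 + 1192.053ms (3)
16. 8940.397ms @ 45/2 + 596.026ms (3/2)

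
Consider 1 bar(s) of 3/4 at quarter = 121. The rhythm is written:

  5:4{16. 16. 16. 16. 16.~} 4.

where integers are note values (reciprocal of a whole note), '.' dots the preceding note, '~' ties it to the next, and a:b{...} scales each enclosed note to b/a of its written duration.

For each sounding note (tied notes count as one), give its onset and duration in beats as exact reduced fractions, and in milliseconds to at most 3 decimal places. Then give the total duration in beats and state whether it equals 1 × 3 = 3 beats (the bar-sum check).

1) 0.0ms=0b +148.76ms=3/10b
2) 148.76ms=3/10b +148.76ms=3/10b
3) 297.521ms=3/5b +148.76ms=3/10b
4) 446.281ms=9/10b +148.76ms=3/10b
5) 595.041ms=6/5b +892.562ms=9/5b
Σ=3b of 3 (121bpm 3/4) — PASS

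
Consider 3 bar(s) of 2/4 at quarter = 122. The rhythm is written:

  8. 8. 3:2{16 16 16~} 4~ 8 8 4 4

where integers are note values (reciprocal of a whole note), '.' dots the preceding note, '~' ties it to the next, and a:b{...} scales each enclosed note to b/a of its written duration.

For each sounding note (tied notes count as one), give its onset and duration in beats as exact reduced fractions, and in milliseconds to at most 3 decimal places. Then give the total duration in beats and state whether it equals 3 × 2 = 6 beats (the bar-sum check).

1) 0.0ms=0b +368.852ms=3/4b
2) 368.852ms=3/4b +368.852ms=3/4b
3) 737.705ms=3/2b +81.967ms=1/6b
4) 819.672ms=5/3b +81.967ms=1/6b
5) 901.639ms=11/6b +819.672ms=5/3b
6) 1721.311ms=7/2b +245.902ms=1/2b
7) 1967.213ms=4b +491.803ms=1b
8) 2459.016ms=5b +491.803ms=1b
Σ=6b of 6 (122bpm 2/4) — PASS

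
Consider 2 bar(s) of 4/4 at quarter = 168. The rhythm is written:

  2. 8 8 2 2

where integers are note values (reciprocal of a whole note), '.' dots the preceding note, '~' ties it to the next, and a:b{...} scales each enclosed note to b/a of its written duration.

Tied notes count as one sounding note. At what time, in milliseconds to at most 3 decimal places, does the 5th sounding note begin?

1. 0.0ms @ 0 + 1071.429ms (3)
2. 1071.429ms @ 3 + 178.571ms (1/2)
3. 1250.0ms @ 7/2 + 178.571ms (1/2)
4. 1428.571ms @ 4 + 714.286ms (2)
5. 2142.857ms @ 6 + 714.286ms (2)

note 5 onset = 6b = 2142.857ms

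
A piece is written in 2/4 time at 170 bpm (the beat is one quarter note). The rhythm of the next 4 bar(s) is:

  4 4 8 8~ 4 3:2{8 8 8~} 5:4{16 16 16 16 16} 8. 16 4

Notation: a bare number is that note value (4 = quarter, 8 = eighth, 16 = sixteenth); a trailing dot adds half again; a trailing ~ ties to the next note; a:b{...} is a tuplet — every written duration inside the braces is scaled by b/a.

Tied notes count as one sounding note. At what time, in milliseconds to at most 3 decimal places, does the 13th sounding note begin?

1. 0.0ms @ 0 + 352.941ms (1)
2. 352.941ms @ 1 + 352.941ms (1)
3. 705.882ms @ 2 + 176.471ms (1/2)
4. 882.353ms @ 5/2 + 529.412ms (3/2)
5. 1411.765ms @ 4 + 117.647ms (1/3)
6. 1529.412ms @ 13/3 + 117.647ms (1/3)
7. 1647.059ms @ 14/3 + 188.235ms (8/15)
8. 1835.294ms @ 26/5 + 70.588ms (1/5)
9. 1905.882ms @ 27/5 + 70.588ms (1/5)
10. 1976.471ms @ 28/5 + 70.588ms (1/5)
11. 2047.059ms @ 29/5 + 70.588ms (1/5)
12. 2117.647ms @ 6 + 264.706ms (3/4)
13. 2382.353ms @ 27/4 + 88.235ms (1/4)
14. 2470.588ms @ 7 + 352.941ms (1)

note 13 onset = 27/4b = 2382.353ms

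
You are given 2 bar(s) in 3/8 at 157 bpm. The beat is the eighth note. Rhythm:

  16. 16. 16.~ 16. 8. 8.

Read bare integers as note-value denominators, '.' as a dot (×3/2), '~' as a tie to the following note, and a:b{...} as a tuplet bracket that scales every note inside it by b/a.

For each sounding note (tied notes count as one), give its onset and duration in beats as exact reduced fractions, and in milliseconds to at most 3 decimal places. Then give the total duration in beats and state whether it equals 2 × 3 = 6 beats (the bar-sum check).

1) 0.0ms=0b +286.624ms=3/4b
2) 286.624ms=3/4b +286.624ms=3/4b
3) 573.248ms=3/2b +573.248ms=3/2b
4) 1146.497ms=3b +573.248ms=3/2b
5) 1719.745ms=9/2b +573.248ms=3/2b
Σ=6b of 6 (157bpm 3/8) — PASS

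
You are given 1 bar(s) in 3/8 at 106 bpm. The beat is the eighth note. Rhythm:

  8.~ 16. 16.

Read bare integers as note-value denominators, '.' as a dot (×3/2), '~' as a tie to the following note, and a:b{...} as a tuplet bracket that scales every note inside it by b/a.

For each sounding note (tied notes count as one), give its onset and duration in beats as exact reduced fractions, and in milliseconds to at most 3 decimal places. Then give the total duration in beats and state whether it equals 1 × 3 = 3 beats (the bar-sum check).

1) 0.0ms=0b +1273.585ms=9/4b
2) 1273.585ms=9/4b +424.528ms=3/4b
Σ=3b of 3 (106bpm 3/8) — PASS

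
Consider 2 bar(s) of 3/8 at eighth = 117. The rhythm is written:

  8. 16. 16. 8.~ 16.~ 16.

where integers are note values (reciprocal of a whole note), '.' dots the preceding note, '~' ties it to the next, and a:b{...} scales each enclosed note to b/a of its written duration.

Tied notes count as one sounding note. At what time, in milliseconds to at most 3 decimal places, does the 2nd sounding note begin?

1. 0.0ms @ 0 + 769.231ms (3/2)
2. 769.231ms @ 3/2 + 384.615ms (3/4)
3. 1153.846ms @ 9/4 + 384.615ms (3/4)
4. 1538.462ms @ 3 + 1538.462ms (3)

note 2 onset = 3/2b = 769.231ms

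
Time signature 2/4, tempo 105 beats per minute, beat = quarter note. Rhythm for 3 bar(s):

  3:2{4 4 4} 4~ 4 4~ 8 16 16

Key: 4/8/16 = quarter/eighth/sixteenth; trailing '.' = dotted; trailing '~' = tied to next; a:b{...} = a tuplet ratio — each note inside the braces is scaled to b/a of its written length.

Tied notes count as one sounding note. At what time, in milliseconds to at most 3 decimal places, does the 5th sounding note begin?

note 5 onset = 4b = 2285.714ms

1. 0.0ms @ 0 + 380.952ms (2/3)
2. 380.952ms @ 2/3 + 380.952ms (2/3)
3. 761.905ms @ 4/3 + 380.952ms (2/3)
4. 1142.857ms @ 2 + 1142.857ms (2)
5. 2285.714ms @ 4 + 857.143ms (3/2)
6. 3142.857ms @ 11/2 + 142.857ms (1/4)
7. 3285.714ms @ 23/4 + 142.857ms (1/4)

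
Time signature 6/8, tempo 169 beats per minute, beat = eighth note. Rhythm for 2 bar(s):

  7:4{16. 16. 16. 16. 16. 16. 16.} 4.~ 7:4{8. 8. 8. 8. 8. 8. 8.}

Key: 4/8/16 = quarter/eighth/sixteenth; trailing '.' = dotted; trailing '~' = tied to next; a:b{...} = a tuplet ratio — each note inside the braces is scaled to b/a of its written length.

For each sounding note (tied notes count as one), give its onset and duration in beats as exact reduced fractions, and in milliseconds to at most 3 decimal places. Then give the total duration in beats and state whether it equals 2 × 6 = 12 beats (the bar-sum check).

1) 0.0ms=0b +152.156ms=3/7b
2) 152.156ms=3/7b +152.156ms=3/7b
3) 304.311ms=6/7b +152.156ms=3/7b
4) 456.467ms=9/7b +152.156ms=3/7b
5) 608.622ms=12/7b +152.156ms=3/7b
6) 760.778ms=15/7b +152.156ms=3/7b
7) 912.933ms=18/7b +152.156ms=3/7b
8) 1065.089ms=3b +1369.4ms=27/7b
9) 2434.489ms=48/7b +304.311ms=6/7b
10) 2738.8ms=54/7b +304.311ms=6/7b
11) 3043.111ms=60/7b +304.311ms=6/7b
12) 3347.422ms=66/7b +304.311ms=6/7b
13) 3651.733ms=72/7b +304.311ms=6/7b
14) 3956.044ms=78/7b +304.311ms=6/7b
Σ=12b of 12 (169bpm 6/8) — PASS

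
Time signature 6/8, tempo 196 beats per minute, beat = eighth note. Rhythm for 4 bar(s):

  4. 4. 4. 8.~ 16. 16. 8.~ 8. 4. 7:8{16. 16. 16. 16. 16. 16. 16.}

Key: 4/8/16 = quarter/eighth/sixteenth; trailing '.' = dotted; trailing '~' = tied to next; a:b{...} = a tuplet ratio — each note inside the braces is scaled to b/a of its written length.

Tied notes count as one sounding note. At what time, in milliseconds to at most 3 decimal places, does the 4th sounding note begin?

note 4 onset = 9b = 2755.102ms

1. 0.0ms @ 0 + 918.367ms (3)
2. 918.367ms @ 3 + 918.367ms (3)
3. 1836.735ms @ 6 + 918.367ms (3)
4. 2755.102ms @ 9 + 688.776ms (9/4)
5. 3443.878ms @ 45/4 + 229.592ms (3/4)
6. 3673.469ms @ 12 + 918.367ms (3)
7. 4591.837ms @ 15 + 918.367ms (3)
8. 5510.204ms @ 18 + 262.391ms (6/7)
9. 5772.595ms @ 132/7 + 262.391ms (6/7)
10. 6034.985ms @ 138/7 + 262.391ms (6/7)
11. 6297.376ms @ 144/7 + 262.391ms (6/7)
12. 6559.767ms @ 150/7 + 262.391ms (6/7)
13. 6822.157ms @ 156/7 + 262.391ms (6/7)
14. 7084.548ms @ 162/7 + 262.391ms (6/7)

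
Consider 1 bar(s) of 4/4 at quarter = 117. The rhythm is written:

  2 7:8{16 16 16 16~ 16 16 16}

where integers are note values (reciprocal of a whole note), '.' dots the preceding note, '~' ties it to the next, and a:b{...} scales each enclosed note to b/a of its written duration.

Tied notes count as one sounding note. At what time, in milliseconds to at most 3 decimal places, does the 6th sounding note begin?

note 6 onset = 24/7b = 1758.242ms

1. 0.0ms @ 0 + 1025.641ms (2)
2. 1025.641ms @ 2 + 146.52ms (2/7)
3. 1172.161ms @ 16/7 + 146.52ms (2/7)
4. 1318.681ms @ 18/7 + 146.52ms (2/7)
5. 1465.201ms @ 20/7 + 293.04ms (4/7)
6. 1758.242ms @ 24/7 + 146.52ms (2/7)
7. 1904.762ms @ 26/7 + 146.52ms (2/7)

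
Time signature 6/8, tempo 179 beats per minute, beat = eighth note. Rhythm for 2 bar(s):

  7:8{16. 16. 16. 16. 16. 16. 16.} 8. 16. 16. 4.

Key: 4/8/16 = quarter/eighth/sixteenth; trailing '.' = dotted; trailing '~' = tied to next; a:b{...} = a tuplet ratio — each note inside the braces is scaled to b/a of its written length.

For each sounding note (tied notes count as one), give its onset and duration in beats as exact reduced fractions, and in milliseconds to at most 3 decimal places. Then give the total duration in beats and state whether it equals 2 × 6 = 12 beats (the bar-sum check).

1) 0.0ms=0b +287.31ms=6/7b
2) 287.31ms=6/7b +287.31ms=6/7b
3) 574.621ms=12/7b +287.31ms=6/7b
4) 861.931ms=18/7b +287.31ms=6/7b
5) 1149.242ms=24/7b +287.31ms=6/7b
6) 1436.552ms=30/7b +287.31ms=6/7b
7) 1723.863ms=36/7b +287.31ms=6/7b
8) 2011.173ms=6b +502.793ms=3/2b
9) 2513.966ms=15/2b +251.397ms=3/4b
10) 2765.363ms=33/4b +251.397ms=3/4b
11) 3016.76ms=9b +1005.587ms=3b
Σ=12b of 12 (179bpm 6/8) — PASS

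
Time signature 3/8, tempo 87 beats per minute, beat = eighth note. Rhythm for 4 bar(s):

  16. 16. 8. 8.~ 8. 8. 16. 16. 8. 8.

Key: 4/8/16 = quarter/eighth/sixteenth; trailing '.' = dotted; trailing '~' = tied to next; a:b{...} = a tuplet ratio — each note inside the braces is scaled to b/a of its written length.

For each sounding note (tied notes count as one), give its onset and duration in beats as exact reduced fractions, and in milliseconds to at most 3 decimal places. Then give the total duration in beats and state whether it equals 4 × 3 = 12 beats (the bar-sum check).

1) 0.0ms=0b +517.241ms=3/4b
2) 517.241ms=3/4b +517.241ms=3/4b
3) 1034.483ms=3/2b +1034.483ms=3/2b
4) 2068.966ms=3b +2068.966ms=3b
5) 4137.931ms=6b +1034.483ms=3/2b
6) 5172.414ms=15/2b +517.241ms=3/4b
7) 5689.655ms=33/4b +517.241ms=3/4b
8) 6206.897ms=9b +1034.483ms=3/2b
9) 7241.379ms=21/2b +1034.483ms=3/2b
Σ=12b of 12 (87bpm 3/8) — PASS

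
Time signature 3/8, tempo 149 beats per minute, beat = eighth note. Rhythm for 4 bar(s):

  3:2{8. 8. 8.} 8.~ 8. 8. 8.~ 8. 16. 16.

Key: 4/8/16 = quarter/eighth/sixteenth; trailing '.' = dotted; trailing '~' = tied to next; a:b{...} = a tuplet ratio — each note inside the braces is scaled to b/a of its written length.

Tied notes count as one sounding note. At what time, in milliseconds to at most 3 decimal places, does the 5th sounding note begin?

note 5 onset = 6b = 2416.107ms

1. 0.0ms @ 0 + 402.685ms (1)
2. 402.685ms @ 1 + 402.685ms (1)
3. 805.369ms @ 2 + 402.685ms (1)
4. 1208.054ms @ 3 + 1208.054ms (3)
5. 2416.107ms @ 6 + 604.027ms (3/2)
6. 3020.134ms @ 15/2 + 1208.054ms (3)
7. 4228.188ms @ 21/2 + 302.013ms (3/4)
8. 4530.201ms @ 45/4 + 302.013ms (3/4)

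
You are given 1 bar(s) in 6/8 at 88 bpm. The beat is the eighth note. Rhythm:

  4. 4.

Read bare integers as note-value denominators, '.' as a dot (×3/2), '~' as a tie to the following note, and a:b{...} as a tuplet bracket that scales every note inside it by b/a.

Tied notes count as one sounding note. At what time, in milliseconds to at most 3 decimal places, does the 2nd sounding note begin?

1. 0.0ms @ 0 + 2045.455ms (3)
2. 2045.455ms @ 3 + 2045.455ms (3)

note 2 onset = 3b = 2045.455ms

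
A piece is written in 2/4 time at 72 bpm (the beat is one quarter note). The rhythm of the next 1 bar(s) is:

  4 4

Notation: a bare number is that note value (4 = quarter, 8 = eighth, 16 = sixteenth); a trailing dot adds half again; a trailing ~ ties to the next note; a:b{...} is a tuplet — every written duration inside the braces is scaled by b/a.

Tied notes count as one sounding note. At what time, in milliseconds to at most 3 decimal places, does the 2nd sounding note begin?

1. 0.0ms @ 0 + 833.333ms (1)
2. 833.333ms @ 1 + 833.333ms (1)

note 2 onset = 1b = 833.333ms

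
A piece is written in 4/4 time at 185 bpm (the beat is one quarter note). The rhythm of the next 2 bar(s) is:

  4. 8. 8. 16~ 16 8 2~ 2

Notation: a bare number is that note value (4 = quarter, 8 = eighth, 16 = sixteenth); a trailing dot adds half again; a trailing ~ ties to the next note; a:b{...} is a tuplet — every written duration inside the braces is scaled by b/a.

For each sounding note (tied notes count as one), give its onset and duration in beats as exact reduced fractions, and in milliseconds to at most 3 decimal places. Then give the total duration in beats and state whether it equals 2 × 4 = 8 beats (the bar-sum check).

1) 0.0ms=0b +486.486ms=3/2b
2) 486.486ms=3/2b +243.243ms=3/4b
3) 729.73ms=9/4b +243.243ms=3/4b
4) 972.973ms=3b +162.162ms=1/2b
5) 1135.135ms=7/2b +162.162ms=1/2b
6) 1297.297ms=4b +1297.297ms=4b
Σ=8b of 8 (185bpm 4/4) — PASS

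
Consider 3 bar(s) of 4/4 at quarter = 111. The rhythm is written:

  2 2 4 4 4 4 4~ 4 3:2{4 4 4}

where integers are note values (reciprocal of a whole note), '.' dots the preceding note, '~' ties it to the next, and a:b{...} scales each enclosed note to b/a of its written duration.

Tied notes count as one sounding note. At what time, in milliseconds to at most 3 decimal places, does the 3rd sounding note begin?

1. 0.0ms @ 0 + 1081.081ms (2)
2. 1081.081ms @ 2 + 1081.081ms (2)
3. 2162.162ms @ 4 + 540.541ms (1)
4. 2702.703ms @ 5 + 540.541ms (1)
5. 3243.243ms @ 6 + 540.541ms (1)
6. 3783.784ms @ 7 + 540.541ms (1)
7. 4324.324ms @ 8 + 1081.081ms (2)
8. 5405.405ms @ 10 + 360.36ms (2/3)
9. 5765.766ms @ 32/3 + 360.36ms (2/3)
10. 6126.126ms @ 34/3 + 360.36ms (2/3)

note 3 onset = 4b = 2162.162ms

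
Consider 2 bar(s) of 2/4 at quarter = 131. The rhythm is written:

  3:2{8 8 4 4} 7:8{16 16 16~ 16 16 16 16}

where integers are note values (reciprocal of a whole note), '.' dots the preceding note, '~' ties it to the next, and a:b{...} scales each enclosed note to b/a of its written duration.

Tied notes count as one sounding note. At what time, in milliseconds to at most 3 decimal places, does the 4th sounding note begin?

1. 0.0ms @ 0 + 152.672ms (1/3)
2. 152.672ms @ 1/3 + 152.672ms (1/3)
3. 305.344ms @ 2/3 + 305.344ms (2/3)
4. 610.687ms @ 4/3 + 305.344ms (2/3)
5. 916.031ms @ 2 + 130.862ms (2/7)
6. 1046.892ms @ 16/7 + 130.862ms (2/7)
7. 1177.754ms @ 18/7 + 261.723ms (4/7)
8. 1439.477ms @ 22/7 + 130.862ms (2/7)
9. 1570.338ms @ 24/7 + 130.862ms (2/7)
10. 1701.2ms @ 26/7 + 130.862ms (2/7)

note 4 onset = 4/3b = 610.687ms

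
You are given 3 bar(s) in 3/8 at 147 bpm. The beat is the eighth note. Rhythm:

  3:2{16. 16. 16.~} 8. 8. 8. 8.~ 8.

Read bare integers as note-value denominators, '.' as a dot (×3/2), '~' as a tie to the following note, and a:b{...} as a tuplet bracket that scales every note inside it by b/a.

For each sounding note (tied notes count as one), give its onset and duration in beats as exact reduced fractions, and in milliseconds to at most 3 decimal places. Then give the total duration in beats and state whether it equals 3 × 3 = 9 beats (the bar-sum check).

1) 0.0ms=0b +204.082ms=1/2b
2) 204.082ms=1/2b +204.082ms=1/2b
3) 408.163ms=1b +816.327ms=2b
4) 1224.49ms=3b +612.245ms=3/2b
5) 1836.735ms=9/2b +612.245ms=3/2b
6) 2448.98ms=6b +1224.49ms=3b
Σ=9b of 9 (147bpm 3/8) — PASS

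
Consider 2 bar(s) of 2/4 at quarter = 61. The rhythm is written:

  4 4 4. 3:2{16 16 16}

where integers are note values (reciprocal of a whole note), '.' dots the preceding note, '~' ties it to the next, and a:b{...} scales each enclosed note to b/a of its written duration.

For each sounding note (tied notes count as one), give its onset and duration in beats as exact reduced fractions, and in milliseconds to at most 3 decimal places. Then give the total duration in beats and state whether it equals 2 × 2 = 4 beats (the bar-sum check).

1) 0.0ms=0b +983.607ms=1b
2) 983.607ms=1b +983.607ms=1b
3) 1967.213ms=2b +1475.41ms=3/2b
4) 3442.623ms=7/2b +163.934ms=1/6b
5) 3606.557ms=11/3b +163.934ms=1/6b
6) 3770.492ms=23/6b +163.934ms=1/6b
Σ=4b of 4 (61bpm 2/4) — PASS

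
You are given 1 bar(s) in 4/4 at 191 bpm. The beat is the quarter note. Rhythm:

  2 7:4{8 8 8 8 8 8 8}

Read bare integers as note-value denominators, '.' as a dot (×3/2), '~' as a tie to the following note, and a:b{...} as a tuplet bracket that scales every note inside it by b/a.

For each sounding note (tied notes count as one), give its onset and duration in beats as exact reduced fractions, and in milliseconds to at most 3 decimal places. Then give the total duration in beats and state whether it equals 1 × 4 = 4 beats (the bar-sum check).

1) 0.0ms=0b +628.272ms=2b
2) 628.272ms=2b +89.753ms=2/7b
3) 718.025ms=16/7b +89.753ms=2/7b
4) 807.779ms=18/7b +89.753ms=2/7b
5) 897.532ms=20/7b +89.753ms=2/7b
6) 987.285ms=22/7b +89.753ms=2/7b
7) 1077.038ms=24/7b +89.753ms=2/7b
8) 1166.791ms=26/7b +89.753ms=2/7b
Σ=4b of 4 (191bpm 4/4) — PASS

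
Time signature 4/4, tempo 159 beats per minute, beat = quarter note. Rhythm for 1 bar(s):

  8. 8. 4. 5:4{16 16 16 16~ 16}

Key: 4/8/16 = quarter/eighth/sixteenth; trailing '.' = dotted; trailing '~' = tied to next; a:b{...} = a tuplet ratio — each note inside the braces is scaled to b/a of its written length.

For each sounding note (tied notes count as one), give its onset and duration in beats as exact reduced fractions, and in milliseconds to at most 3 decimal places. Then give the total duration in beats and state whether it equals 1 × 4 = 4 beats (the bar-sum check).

1) 0.0ms=0b +283.019ms=3/4b
2) 283.019ms=3/4b +283.019ms=3/4b
3) 566.038ms=3/2b +566.038ms=3/2b
4) 1132.075ms=3b +75.472ms=1/5b
5) 1207.547ms=16/5b +75.472ms=1/5b
6) 1283.019ms=17/5b +75.472ms=1/5b
7) 1358.491ms=18/5b +150.943ms=2/5b
Σ=4b of 4 (159bpm 4/4) — PASS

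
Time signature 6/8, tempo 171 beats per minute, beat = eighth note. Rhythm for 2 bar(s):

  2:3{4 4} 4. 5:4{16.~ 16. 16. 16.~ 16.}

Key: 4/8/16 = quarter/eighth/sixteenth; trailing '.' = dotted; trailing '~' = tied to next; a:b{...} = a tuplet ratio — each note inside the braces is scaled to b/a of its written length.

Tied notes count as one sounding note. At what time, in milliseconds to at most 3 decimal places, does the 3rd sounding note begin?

note 3 onset = 6b = 2105.263ms

1. 0.0ms @ 0 + 1052.632ms (3)
2. 1052.632ms @ 3 + 1052.632ms (3)
3. 2105.263ms @ 6 + 1052.632ms (3)
4. 3157.895ms @ 9 + 421.053ms (6/5)
5. 3578.947ms @ 51/5 + 210.526ms (3/5)
6. 3789.474ms @ 54/5 + 421.053ms (6/5)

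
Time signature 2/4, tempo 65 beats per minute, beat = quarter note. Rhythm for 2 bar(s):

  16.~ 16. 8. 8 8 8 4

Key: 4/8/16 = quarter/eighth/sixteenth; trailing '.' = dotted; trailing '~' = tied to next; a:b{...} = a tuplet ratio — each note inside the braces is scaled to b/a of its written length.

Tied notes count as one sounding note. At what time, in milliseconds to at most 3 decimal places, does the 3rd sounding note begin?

1. 0.0ms @ 0 + 692.308ms (3/4)
2. 692.308ms @ 3/4 + 692.308ms (3/4)
3. 1384.615ms @ 3/2 + 461.538ms (1/2)
4. 1846.154ms @ 2 + 461.538ms (1/2)
5. 2307.692ms @ 5/2 + 461.538ms (1/2)
6. 2769.231ms @ 3 + 923.077ms (1)

note 3 onset = 3/2b = 1384.615ms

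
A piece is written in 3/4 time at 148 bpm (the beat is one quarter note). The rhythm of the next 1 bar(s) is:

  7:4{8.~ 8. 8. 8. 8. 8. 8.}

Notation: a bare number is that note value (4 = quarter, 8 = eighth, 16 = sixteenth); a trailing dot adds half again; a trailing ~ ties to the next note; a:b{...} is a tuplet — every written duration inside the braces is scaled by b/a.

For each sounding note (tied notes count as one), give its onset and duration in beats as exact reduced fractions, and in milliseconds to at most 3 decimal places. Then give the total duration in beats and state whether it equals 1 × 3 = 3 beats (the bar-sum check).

1) 0.0ms=0b +347.49ms=6/7b
2) 347.49ms=6/7b +173.745ms=3/7b
3) 521.236ms=9/7b +173.745ms=3/7b
4) 694.981ms=12/7b +173.745ms=3/7b
5) 868.726ms=15/7b +173.745ms=3/7b
6) 1042.471ms=18/7b +173.745ms=3/7b
Σ=3b of 3 (148bpm 3/4) — PASS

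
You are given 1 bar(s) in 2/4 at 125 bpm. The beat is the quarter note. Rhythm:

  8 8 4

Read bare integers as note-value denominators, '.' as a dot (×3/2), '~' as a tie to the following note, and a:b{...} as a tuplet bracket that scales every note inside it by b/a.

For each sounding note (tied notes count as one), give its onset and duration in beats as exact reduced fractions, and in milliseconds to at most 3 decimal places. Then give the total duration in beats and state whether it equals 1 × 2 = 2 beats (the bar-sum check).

1) 0.0ms=0b +240.0ms=1/2b
2) 240.0ms=1/2b +240.0ms=1/2b
3) 480.0ms=1b +480.0ms=1b
Σ=2b of 2 (125bpm 2/4) — PASS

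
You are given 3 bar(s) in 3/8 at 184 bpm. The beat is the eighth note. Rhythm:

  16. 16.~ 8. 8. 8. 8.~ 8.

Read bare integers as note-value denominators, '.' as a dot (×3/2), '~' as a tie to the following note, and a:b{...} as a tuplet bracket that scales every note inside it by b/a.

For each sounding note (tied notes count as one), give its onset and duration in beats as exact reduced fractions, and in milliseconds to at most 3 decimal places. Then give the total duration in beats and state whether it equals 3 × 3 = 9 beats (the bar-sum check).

1) 0.0ms=0b +244.565ms=3/4b
2) 244.565ms=3/4b +733.696ms=9/4b
3) 978.261ms=3b +489.13ms=3/2b
4) 1467.391ms=9/2b +489.13ms=3/2b
5) 1956.522ms=6b +978.261ms=3b
Σ=9b of 9 (184bpm 3/8) — PASS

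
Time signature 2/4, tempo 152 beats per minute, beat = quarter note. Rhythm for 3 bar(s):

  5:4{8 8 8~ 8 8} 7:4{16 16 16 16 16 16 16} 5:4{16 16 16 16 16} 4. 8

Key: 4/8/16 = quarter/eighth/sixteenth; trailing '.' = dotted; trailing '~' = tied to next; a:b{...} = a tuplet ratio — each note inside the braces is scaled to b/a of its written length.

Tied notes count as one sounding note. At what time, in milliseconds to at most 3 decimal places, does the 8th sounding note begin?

1. 0.0ms @ 0 + 157.895ms (2/5)
2. 157.895ms @ 2/5 + 157.895ms (2/5)
3. 315.789ms @ 4/5 + 315.789ms (4/5)
4. 631.579ms @ 8/5 + 157.895ms (2/5)
5. 789.474ms @ 2 + 56.391ms (1/7)
6. 845.865ms @ 15/7 + 56.391ms (1/7)
7. 902.256ms @ 16/7 + 56.391ms (1/7)
8. 958.647ms @ 17/7 + 56.391ms (1/7)
9. 1015.038ms @ 18/7 + 56.391ms (1/7)
10. 1071.429ms @ 19/7 + 56.391ms (1/7)
11. 1127.82ms @ 20/7 + 56.391ms (1/7)
12. 1184.211ms @ 3 + 78.947ms (1/5)
13. 1263.158ms @ 16/5 + 78.947ms (1/5)
14. 1342.105ms @ 17/5 + 78.947ms (1/5)
15. 1421.053ms @ 18/5 + 78.947ms (1/5)
16. 1500.0ms @ 19/5 + 78.947ms (1/5)
17. 1578.947ms @ 4 + 592.105ms (3/2)
18. 2171.053ms @ 11/2 + 197.368ms (1/2)

note 8 onset = 17/7b = 958.647ms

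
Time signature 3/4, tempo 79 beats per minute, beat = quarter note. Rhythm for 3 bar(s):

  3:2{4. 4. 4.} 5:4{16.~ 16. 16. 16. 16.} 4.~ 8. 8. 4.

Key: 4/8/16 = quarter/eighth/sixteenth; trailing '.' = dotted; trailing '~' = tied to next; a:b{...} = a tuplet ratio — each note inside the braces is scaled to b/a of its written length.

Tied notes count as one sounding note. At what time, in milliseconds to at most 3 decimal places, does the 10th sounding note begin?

1. 0.0ms @ 0 + 759.494ms (1)
2. 759.494ms @ 1 + 759.494ms (1)
3. 1518.987ms @ 2 + 759.494ms (1)
4. 2278.481ms @ 3 + 455.696ms (3/5)
5. 2734.177ms @ 18/5 + 227.848ms (3/10)
6. 2962.025ms @ 39/10 + 227.848ms (3/10)
7. 3189.873ms @ 21/5 + 227.848ms (3/10)
8. 3417.722ms @ 9/2 + 1708.861ms (9/4)
9. 5126.582ms @ 27/4 + 569.62ms (3/4)
10. 5696.203ms @ 15/2 + 1139.241ms (3/2)

note 10 onset = 15/2b = 5696.203ms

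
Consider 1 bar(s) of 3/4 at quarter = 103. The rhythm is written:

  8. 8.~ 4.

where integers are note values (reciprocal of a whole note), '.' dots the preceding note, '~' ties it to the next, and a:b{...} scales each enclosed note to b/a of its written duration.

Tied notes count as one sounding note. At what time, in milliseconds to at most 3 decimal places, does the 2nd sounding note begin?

note 2 onset = 3/4b = 436.893ms

1. 0.0ms @ 0 + 436.893ms (3/4)
2. 436.893ms @ 3/4 + 1310.68ms (9/4)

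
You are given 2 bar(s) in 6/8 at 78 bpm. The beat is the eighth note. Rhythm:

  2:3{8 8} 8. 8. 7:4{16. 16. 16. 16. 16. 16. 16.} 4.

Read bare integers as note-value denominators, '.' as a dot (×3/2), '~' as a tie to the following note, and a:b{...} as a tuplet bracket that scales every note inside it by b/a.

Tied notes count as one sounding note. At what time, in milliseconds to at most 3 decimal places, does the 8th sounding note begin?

note 8 onset = 51/7b = 5604.396ms

1. 0.0ms @ 0 + 1153.846ms (3/2)
2. 1153.846ms @ 3/2 + 1153.846ms (3/2)
3. 2307.692ms @ 3 + 1153.846ms (3/2)
4. 3461.538ms @ 9/2 + 1153.846ms (3/2)
5. 4615.385ms @ 6 + 329.67ms (3/7)
6. 4945.055ms @ 45/7 + 329.67ms (3/7)
7. 5274.725ms @ 48/7 + 329.67ms (3/7)
8. 5604.396ms @ 51/7 + 329.67ms (3/7)
9. 5934.066ms @ 54/7 + 329.67ms (3/7)
10. 6263.736ms @ 57/7 + 329.67ms (3/7)
11. 6593.407ms @ 60/7 + 329.67ms (3/7)
12. 6923.077ms @ 9 + 2307.692ms (3)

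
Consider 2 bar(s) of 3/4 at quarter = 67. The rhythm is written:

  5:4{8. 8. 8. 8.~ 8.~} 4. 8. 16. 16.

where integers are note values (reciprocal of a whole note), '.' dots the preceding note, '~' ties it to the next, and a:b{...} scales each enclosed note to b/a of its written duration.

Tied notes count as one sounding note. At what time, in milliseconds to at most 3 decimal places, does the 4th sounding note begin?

note 4 onset = 9/5b = 1611.94ms

1. 0.0ms @ 0 + 537.313ms (3/5)
2. 537.313ms @ 3/5 + 537.313ms (3/5)
3. 1074.627ms @ 6/5 + 537.313ms (3/5)
4. 1611.94ms @ 9/5 + 2417.91ms (27/10)
5. 4029.851ms @ 9/2 + 671.642ms (3/4)
6. 4701.493ms @ 21/4 + 335.821ms (3/8)
7. 5037.313ms @ 45/8 + 335.821ms (3/8)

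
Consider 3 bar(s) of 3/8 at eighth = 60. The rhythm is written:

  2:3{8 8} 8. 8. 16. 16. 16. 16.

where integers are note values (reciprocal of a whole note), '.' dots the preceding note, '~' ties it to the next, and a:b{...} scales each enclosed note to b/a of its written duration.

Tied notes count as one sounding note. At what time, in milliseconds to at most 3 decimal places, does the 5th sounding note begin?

note 5 onset = 6b = 6000.0ms

1. 0.0ms @ 0 + 1500.0ms (3/2)
2. 1500.0ms @ 3/2 + 1500.0ms (3/2)
3. 3000.0ms @ 3 + 1500.0ms (3/2)
4. 4500.0ms @ 9/2 + 1500.0ms (3/2)
5. 6000.0ms @ 6 + 750.0ms (3/4)
6. 6750.0ms @ 27/4 + 750.0ms (3/4)
7. 7500.0ms @ 15/2 + 750.0ms (3/4)
8. 8250.0ms @ 33/4 + 750.0ms (3/4)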